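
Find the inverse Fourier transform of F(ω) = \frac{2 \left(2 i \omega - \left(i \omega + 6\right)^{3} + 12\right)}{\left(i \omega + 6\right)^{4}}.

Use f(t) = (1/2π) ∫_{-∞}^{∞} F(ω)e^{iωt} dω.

f(t) = 2 \left(t^{2} - 1\right) e^{- 6 t} u\left(t\right)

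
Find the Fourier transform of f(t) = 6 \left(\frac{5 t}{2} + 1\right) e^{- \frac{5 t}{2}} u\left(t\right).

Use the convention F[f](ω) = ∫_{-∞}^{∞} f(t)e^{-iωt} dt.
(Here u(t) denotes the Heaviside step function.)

F(ω) = \frac{24 \left(- i \omega - 5\right)}{4 \omega^{2} - 20 i \omega - 25}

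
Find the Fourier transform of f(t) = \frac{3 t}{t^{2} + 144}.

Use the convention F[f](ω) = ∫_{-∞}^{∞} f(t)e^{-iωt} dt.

F(ω) = - 3 i \pi e^{- 12 \left|{\omega}\right|} \operatorname{sign}{\left(\omega \right)}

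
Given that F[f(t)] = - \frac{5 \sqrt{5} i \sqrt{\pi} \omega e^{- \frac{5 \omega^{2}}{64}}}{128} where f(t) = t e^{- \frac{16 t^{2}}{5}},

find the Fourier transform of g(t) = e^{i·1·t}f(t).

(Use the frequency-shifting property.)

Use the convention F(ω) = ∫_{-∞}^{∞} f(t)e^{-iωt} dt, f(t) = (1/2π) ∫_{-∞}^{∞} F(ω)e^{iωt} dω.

F[g](ω) = \frac{5 \sqrt{5} i \sqrt{\pi} \left(1 - \omega\right) e^{- \frac{5 \left(\omega - 1\right)^{2}}{64}}}{128}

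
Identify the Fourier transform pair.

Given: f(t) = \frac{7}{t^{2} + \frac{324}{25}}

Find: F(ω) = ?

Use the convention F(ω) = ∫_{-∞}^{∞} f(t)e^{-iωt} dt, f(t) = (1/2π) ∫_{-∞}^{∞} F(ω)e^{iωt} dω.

F(ω) = \frac{35 \pi e^{- \frac{18 \left|{\omega}\right|}{5}}}{18}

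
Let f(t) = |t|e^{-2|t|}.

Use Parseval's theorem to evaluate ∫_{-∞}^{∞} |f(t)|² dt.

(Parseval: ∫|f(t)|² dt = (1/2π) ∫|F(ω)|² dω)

∫|f(t)|² dt = \frac{1}{16}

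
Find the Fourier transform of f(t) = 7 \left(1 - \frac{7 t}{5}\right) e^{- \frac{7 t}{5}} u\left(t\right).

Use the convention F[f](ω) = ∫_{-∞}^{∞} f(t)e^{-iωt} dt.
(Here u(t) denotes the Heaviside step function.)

F(ω) = \frac{175 i \omega}{- 25 \omega^{2} + 70 i \omega + 49}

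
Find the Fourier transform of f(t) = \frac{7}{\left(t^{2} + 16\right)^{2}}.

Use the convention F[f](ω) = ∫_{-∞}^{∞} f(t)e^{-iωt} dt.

F(ω) = \frac{7 \pi \left(4 \left|{\omega}\right| + 1\right) e^{- 4 \left|{\omega}\right|}}{128}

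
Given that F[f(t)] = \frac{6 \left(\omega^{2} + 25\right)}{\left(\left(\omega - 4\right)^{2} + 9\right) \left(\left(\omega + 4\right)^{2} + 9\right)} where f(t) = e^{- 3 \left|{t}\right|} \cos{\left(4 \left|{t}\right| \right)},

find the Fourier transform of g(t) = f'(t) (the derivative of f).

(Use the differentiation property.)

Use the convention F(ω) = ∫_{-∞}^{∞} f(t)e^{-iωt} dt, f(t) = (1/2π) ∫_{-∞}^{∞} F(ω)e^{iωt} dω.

F[g](ω) = \frac{6 i \omega \left(\omega^{2} + 25\right)}{\omega^{4} - 14 \omega^{2} + 625}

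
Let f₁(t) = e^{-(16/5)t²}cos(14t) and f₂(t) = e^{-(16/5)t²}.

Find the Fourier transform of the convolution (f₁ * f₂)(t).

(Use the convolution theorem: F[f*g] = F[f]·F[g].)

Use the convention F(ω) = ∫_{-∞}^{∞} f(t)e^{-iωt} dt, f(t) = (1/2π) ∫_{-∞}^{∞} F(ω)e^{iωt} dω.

F[f₁*f₂](ω) = \frac{5 \pi \left(e^{\frac{35 \omega}{8}} + 1\right) e^{- \frac{5 \omega^{2}}{32} - \frac{35 \omega}{16} - \frac{245}{16}}}{32}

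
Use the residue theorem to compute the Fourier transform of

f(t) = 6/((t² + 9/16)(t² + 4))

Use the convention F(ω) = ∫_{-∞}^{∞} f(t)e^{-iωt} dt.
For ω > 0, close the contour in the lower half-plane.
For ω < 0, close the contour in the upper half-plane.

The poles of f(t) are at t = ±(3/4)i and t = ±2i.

Let g(z) = f(z)e^{-iωz}; for large |z| the factor e^{-iωz} decays in the lower half-plane when ω > 0 and in the upper half-plane when ω < 0.

Case ω > 0 (lower half-plane, clockwise contour ⇒ F(ω) = -2πi·ΣRes):
  Res_{z = - \frac{3 i}{4}} g(z) = \frac{64 i e^{- \frac{3 \omega}{4}}}{55}
  Res_{z = - 2 i} g(z) = - \frac{24 i e^{- 2 \omega}}{55}
  F(ω) = -2πi·ΣRes = - \frac{48 \pi e^{- 2 \omega}}{55} + \frac{128 \pi e^{- \frac{3 \omega}{4}}}{55}

Case ω < 0 (upper half-plane, counterclockwise contour ⇒ F(ω) = +2πi·ΣRes):
  Res_{z = \frac{3 i}{4}} g(z) = - \frac{64 i e^{\frac{3 \omega}{4}}}{55}
  Res_{z = 2 i} g(z) = \frac{24 i e^{2 \omega}}{55}
  F(ω) = 2πi·ΣRes = \frac{16 \pi \left(8 e^{\frac{3 \omega}{4}} - 3 e^{2 \omega}\right)}{55}

Both cases combine into a single formula in |ω|:

F(ω) = - \frac{48 \pi e^{- 2 \left|{\omega}\right|}}{55} + \frac{128 \pi e^{- \frac{3 \left|{\omega}\right|}{4}}}{55}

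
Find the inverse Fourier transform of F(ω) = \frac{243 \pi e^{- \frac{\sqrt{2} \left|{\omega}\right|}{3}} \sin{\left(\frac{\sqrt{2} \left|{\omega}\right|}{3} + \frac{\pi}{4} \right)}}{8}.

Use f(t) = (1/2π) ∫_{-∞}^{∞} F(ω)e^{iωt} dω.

f(t) = \frac{9}{t^{4} + \frac{16}{81}}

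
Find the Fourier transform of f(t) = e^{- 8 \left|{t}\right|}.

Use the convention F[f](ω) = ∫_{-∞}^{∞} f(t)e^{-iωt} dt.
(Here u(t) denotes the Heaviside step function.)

F(ω) = \frac{16}{\omega^{2} + 64}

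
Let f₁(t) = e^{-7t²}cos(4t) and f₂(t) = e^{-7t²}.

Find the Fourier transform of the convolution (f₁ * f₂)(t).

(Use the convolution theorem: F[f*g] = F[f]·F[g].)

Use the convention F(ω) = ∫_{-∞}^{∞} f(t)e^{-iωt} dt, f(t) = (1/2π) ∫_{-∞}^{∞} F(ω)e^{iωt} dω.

F[f₁*f₂](ω) = \frac{\pi \left(e^{\frac{4 \omega}{7}} + 1\right) e^{- \frac{\omega^{2}}{14} - \frac{2 \omega}{7} - \frac{4}{7}}}{14}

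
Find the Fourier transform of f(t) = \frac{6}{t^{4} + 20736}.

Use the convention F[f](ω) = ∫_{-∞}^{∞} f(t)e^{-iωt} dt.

F(ω) = \frac{\pi e^{- 6 \sqrt{2} \left|{\omega}\right|} \sin{\left(6 \sqrt{2} \left|{\omega}\right| + \frac{\pi}{4} \right)}}{288}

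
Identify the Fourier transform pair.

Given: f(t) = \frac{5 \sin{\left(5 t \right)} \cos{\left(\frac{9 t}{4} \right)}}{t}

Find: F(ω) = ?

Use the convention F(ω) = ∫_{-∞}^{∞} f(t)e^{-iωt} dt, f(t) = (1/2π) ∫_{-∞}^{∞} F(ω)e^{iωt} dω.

F(ω) = \begin{cases} 5 \pi & \text{for}\: \omega > - \frac{11}{4} \wedge \omega < \frac{11}{4} \\\frac{5 \pi}{2} & \text{for}\: \omega > - \frac{29}{4} \wedge \omega < \frac{29}{4} \\0 & \text{otherwise} \end{cases}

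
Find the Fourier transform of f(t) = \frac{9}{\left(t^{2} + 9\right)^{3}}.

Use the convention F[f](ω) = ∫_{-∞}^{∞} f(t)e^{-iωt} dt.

F(ω) = \frac{\pi \left(3 \omega^{2} + 3 \left|{\omega}\right| + 1\right) e^{- 3 \left|{\omega}\right|}}{72}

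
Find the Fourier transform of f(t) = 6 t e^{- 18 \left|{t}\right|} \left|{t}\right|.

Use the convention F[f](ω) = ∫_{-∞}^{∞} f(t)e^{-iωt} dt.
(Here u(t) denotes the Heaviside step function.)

F(ω) = \frac{24 i \omega \left(\omega^{2} - 972\right)}{\left(\omega^{2} + 324\right)^{3}}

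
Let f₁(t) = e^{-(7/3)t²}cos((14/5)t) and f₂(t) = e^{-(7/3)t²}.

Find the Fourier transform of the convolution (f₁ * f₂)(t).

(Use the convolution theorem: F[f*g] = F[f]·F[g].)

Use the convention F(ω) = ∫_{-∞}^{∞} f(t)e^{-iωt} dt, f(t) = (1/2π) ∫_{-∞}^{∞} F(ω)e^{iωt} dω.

F[f₁*f₂](ω) = \frac{3 \pi \left(e^{\frac{6 \omega}{5}} + 1\right) e^{- \frac{3 \omega^{2}}{14} - \frac{3 \omega}{5} - \frac{21}{25}}}{14}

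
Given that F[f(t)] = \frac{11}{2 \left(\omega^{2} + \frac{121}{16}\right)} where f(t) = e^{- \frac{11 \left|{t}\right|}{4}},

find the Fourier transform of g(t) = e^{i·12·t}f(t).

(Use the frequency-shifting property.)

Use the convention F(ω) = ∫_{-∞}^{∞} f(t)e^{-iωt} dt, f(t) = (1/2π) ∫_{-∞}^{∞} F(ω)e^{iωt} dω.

F[g](ω) = \frac{88}{16 \left(\omega - 12\right)^{2} + 121}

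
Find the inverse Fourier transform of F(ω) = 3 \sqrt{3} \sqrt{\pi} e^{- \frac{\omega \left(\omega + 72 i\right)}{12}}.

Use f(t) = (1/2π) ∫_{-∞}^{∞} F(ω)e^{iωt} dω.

f(t) = 9 e^{- 3 \left(t - 6\right)^{2}}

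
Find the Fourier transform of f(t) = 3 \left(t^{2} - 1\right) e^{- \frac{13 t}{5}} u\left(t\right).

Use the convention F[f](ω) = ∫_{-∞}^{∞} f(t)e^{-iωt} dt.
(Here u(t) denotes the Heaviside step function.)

F(ω) = \frac{15 \left(250 i \omega - \left(5 i \omega + 13\right)^{3} + 650\right)}{\left(5 i \omega + 13\right)^{4}}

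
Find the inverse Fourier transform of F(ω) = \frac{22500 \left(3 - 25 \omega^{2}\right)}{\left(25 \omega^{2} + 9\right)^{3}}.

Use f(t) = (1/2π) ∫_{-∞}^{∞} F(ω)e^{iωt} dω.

f(t) = 5 t^{2} e^{- \frac{3 \left|{t}\right|}{5}}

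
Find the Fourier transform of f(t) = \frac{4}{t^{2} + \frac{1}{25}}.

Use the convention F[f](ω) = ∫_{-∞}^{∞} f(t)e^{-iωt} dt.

F(ω) = 20 \pi e^{- \frac{\left|{\omega}\right|}{5}}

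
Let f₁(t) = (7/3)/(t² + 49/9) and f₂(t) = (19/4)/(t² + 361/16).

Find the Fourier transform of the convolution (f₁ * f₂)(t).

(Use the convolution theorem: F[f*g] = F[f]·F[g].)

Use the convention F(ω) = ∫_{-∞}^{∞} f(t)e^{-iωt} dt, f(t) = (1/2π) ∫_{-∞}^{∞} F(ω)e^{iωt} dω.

F[f₁*f₂](ω) = \pi^{2} e^{- \frac{85 \left|{\omega}\right|}{12}}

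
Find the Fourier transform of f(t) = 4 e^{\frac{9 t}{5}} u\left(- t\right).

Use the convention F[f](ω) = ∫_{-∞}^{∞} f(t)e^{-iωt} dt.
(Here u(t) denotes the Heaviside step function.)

F(ω) = - \frac{20}{5 i \omega - 9}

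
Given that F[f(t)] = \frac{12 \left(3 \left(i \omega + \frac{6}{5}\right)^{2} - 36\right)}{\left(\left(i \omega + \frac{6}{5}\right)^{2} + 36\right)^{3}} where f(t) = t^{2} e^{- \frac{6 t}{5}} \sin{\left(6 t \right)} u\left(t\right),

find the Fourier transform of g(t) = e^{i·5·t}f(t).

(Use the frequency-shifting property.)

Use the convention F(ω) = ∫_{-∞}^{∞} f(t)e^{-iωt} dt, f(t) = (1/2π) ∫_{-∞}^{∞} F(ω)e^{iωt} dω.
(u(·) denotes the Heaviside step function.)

F[g](ω) = \frac{22500 \left(\left(5 i \left(\omega - 5\right) + 6\right)^{2} - 300\right)}{\left(\left(5 i \left(\omega - 5\right) + 6\right)^{2} + 900\right)^{3}}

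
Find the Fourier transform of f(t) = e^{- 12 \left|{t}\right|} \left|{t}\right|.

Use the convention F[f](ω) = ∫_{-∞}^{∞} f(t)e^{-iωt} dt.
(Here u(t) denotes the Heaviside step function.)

F(ω) = \frac{2 \left(144 - \omega^{2}\right)}{\left(\omega^{2} + 144\right)^{2}}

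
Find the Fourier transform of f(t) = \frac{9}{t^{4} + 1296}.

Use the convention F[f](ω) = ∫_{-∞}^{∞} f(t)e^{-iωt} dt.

F(ω) = \frac{\pi e^{- 3 \sqrt{2} \left|{\omega}\right|} \sin{\left(3 \sqrt{2} \left|{\omega}\right| + \frac{\pi}{4} \right)}}{24}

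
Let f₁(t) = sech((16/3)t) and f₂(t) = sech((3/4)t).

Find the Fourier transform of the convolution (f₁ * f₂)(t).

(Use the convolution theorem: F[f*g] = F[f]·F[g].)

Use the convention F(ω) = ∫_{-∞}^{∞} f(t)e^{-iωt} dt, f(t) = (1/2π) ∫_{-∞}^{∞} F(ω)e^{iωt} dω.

F[f₁*f₂](ω) = \frac{\pi^{2}}{4 \cosh{\left(\frac{3 \pi \omega}{32} \right)} \cosh{\left(\frac{2 \pi \omega}{3} \right)}}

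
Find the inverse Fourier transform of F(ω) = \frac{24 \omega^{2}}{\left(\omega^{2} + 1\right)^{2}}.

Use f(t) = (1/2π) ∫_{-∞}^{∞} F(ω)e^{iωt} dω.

f(t) = 6 \left(1 - \left|{t}\right|\right) e^{- \left|{t}\right|}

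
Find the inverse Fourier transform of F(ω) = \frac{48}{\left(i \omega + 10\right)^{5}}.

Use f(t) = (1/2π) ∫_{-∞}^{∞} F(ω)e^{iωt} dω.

f(t) = 2 t^{4} e^{- 10 t} u\left(t\right)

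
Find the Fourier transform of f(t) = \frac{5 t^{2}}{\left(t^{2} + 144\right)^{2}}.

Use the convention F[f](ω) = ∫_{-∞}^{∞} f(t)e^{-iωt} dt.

F(ω) = \frac{5 \pi \left(1 - 12 \left|{\omega}\right|\right) e^{- 12 \left|{\omega}\right|}}{24}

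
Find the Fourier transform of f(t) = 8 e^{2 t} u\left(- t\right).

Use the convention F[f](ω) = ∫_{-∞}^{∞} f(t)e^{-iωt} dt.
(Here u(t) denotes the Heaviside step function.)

F(ω) = - \frac{8}{i \omega - 2}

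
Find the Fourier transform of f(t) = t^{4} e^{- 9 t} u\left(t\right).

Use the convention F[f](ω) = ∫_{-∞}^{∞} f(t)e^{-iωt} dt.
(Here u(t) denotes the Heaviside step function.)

F(ω) = \frac{24}{\left(i \omega + 9\right)^{5}}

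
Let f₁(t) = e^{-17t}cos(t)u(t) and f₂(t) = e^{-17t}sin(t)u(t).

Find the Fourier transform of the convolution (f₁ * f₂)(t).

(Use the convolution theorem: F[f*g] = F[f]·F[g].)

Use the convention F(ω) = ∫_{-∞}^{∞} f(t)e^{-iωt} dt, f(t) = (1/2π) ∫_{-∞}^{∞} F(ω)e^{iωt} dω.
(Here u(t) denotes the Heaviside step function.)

F[f₁*f₂](ω) = \frac{i \omega + 17}{\left(\left(i \omega + 17\right)^{2} + 1\right)^{2}}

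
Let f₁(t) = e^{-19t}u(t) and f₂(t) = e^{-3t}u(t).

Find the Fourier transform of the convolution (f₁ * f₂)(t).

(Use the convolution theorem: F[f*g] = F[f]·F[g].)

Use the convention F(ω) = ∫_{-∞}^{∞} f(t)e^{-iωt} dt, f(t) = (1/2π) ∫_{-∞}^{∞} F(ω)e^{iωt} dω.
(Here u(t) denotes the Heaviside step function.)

F[f₁*f₂](ω) = \frac{1}{\left(i \omega + 3\right) \left(i \omega + 19\right)}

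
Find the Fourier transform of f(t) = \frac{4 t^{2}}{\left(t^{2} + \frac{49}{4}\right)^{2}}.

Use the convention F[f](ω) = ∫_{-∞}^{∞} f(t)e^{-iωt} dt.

F(ω) = \frac{2 \pi \left(2 - 7 \left|{\omega}\right|\right) e^{- \frac{7 \left|{\omega}\right|}{2}}}{7}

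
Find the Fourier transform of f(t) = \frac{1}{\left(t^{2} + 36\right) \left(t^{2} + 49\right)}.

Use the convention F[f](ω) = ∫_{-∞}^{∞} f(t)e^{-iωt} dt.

F(ω) = \frac{\pi \left(7 e^{\left|{\omega}\right|} - 6\right) e^{- 7 \left|{\omega}\right|}}{546}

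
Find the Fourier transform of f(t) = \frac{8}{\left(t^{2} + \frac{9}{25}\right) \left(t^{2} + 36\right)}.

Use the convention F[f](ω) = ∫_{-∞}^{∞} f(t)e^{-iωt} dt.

F(ω) = - \frac{100 \pi e^{- 6 \left|{\omega}\right|}}{2673} + \frac{1000 \pi e^{- \frac{3 \left|{\omega}\right|}{5}}}{2673}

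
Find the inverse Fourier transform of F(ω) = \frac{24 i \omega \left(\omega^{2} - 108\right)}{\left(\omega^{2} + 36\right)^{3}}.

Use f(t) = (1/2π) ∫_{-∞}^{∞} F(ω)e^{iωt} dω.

f(t) = 6 t e^{- 6 \left|{t}\right|} \left|{t}\right|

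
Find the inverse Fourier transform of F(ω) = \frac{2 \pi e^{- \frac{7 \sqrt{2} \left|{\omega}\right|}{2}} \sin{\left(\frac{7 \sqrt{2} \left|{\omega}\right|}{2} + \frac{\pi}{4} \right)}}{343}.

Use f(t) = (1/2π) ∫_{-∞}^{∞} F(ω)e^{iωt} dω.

f(t) = \frac{2}{t^{4} + 2401}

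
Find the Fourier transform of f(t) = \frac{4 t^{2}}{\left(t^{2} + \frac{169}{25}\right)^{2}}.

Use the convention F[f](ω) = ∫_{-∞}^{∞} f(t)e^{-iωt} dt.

F(ω) = \frac{2 \pi \left(5 - 13 \left|{\omega}\right|\right) e^{- \frac{13 \left|{\omega}\right|}{5}}}{13}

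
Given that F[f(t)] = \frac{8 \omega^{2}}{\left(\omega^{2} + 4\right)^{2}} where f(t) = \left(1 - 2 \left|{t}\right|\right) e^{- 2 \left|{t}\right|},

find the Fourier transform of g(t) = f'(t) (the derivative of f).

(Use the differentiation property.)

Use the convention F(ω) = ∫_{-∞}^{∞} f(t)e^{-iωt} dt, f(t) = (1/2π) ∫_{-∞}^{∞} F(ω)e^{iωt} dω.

F[g](ω) = \frac{8 i \omega^{3}}{\left(\omega^{2} + 4\right)^{2}}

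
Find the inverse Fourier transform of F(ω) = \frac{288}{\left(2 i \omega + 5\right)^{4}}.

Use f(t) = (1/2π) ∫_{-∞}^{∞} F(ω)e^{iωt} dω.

f(t) = 3 t^{3} e^{- \frac{5 t}{2}} u\left(t\right)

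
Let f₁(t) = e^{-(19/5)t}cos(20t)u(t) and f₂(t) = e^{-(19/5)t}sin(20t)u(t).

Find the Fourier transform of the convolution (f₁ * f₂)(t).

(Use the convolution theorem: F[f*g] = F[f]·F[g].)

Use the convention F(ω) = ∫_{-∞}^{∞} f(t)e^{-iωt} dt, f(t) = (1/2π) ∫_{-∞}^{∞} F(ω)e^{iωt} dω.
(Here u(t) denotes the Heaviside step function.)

F[f₁*f₂](ω) = \frac{2500 \left(5 i \omega + 19\right)}{\left(\left(5 i \omega + 19\right)^{2} + 10000\right)^{2}}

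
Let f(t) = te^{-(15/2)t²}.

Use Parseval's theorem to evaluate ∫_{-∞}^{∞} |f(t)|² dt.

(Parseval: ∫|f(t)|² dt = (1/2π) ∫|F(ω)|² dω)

∫|f(t)|² dt = \frac{\sqrt{15} \sqrt{\pi}}{450}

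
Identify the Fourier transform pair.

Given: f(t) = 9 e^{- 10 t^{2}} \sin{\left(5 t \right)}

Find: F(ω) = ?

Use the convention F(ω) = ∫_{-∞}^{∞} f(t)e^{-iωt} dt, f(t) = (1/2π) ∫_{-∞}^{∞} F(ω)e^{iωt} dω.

F(ω) = \frac{9 \sqrt{10} i \sqrt{\pi} \left(1 - e^{\frac{\omega}{2}}\right) e^{- \frac{\omega^{2}}{40} - \frac{\omega}{4} - \frac{5}{8}}}{20}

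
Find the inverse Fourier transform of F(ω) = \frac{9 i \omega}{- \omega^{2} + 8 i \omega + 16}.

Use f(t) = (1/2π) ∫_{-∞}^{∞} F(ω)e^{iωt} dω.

f(t) = 9 \left(1 - 4 t\right) e^{- 4 t} u\left(t\right)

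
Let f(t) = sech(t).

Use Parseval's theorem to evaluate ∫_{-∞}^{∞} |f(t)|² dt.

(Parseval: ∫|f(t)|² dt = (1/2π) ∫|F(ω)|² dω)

∫|f(t)|² dt = 2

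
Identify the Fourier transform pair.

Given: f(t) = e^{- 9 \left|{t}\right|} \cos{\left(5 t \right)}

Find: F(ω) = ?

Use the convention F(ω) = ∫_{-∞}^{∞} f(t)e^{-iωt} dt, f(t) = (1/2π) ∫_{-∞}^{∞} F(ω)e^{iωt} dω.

F(ω) = \frac{18 \left(\omega^{2} + 106\right)}{\omega^{4} + 112 \omega^{2} + 11236}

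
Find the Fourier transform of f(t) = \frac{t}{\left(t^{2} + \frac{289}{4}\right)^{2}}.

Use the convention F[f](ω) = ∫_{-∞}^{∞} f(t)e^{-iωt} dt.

F(ω) = - \frac{i \pi \omega e^{- \frac{17 \left|{\omega}\right|}{2}}}{17}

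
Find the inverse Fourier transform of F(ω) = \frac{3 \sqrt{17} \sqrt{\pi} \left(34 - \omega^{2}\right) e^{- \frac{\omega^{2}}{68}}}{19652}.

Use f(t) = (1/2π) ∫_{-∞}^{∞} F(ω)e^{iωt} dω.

f(t) = 3 t^{2} e^{- 17 t^{2}}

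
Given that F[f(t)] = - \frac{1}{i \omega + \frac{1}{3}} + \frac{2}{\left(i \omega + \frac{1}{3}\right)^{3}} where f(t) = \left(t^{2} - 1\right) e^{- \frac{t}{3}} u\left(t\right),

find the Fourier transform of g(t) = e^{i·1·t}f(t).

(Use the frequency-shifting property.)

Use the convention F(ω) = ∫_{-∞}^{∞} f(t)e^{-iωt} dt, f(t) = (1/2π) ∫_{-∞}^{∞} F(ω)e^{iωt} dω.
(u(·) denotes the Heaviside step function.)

F[g](ω) = \frac{3 \left(54 i \left(\omega - 1\right) - \left(3 i \left(\omega - 1\right) + 1\right)^{3} + 18\right)}{\left(3 i \left(\omega - 1\right) + 1\right)^{4}}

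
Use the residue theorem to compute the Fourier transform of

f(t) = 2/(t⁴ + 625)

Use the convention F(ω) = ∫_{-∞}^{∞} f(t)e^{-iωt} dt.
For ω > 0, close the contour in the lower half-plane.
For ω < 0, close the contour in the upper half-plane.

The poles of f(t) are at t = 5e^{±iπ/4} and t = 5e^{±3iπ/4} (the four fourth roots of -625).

Let g(z) = f(z)e^{-iωz}; for large |z| the factor e^{-iωz} decays in the lower half-plane when ω > 0 and in the upper half-plane when ω < 0.

Case ω > 0 (lower half-plane, clockwise contour ⇒ F(ω) = -2πi·ΣRes):
  Res_{z = - \frac{5 \sqrt{2}}{2} - \frac{5 \sqrt{2} i}{2}} g(z) = \frac{\sqrt{2} i \left(1 - i\right) e^{\frac{5 \sqrt{2} \omega \left(-1 + i\right)}{2}}}{500}
  Res_{z = \frac{5 \sqrt{2}}{2} - \frac{5 \sqrt{2} i}{2}} g(z) = \frac{\sqrt{2} i \left(1 + i\right) e^{- \frac{5 \sqrt{2} \omega \left(1 + i\right)}{2}}}{500}
  F(ω) = -2πi·ΣRes = \frac{\sqrt{2} \pi \left(1 - i\right) \left(e^{5 \sqrt{2} i \omega} + i\right) e^{- \frac{5 \sqrt{2} \omega \left(1 + i\right)}{2}}}{250} = \frac{2 \pi e^{- \frac{5 \sqrt{2} \omega}{2}} \sin{\left(\frac{5 \sqrt{2} \omega}{2} + \frac{\pi}{4} \right)}}{125}

Case ω < 0 (upper half-plane, counterclockwise contour ⇒ F(ω) = +2πi·ΣRes):
  Res_{z = \frac{5 \sqrt{2}}{2} + \frac{5 \sqrt{2} i}{2}} g(z) = \frac{\sqrt{2} i \left(-1 + i\right) e^{\frac{5 \sqrt{2} \omega \left(1 - i\right)}{2}}}{500}
  Res_{z = - \frac{5 \sqrt{2}}{2} + \frac{5 \sqrt{2} i}{2}} g(z) = \frac{\sqrt{2} \left(1 - i\right) e^{\frac{5 \sqrt{2} \omega \left(1 + i\right)}{2}}}{500}
  F(ω) = 2πi·ΣRes = - \frac{\sqrt{2} i \pi \left(i \left(1 - i\right) e^{\frac{5 \sqrt{2} \omega \left(1 - i\right)}{2}} - \left(1 - i\right) e^{\frac{5 \sqrt{2} \omega \left(1 + i\right)}{2}}\right)}{250} = \frac{2 \pi e^{\frac{5 \sqrt{2} \omega}{2}} \cos{\left(\frac{5 \sqrt{2} \omega}{2} + \frac{\pi}{4} \right)}}{125}

Both cases combine into a single formula in |ω|:

F(ω) = \frac{2 \pi e^{- \frac{5 \sqrt{2} \left|{\omega}\right|}{2}} \sin{\left(\frac{5 \sqrt{2} \left|{\omega}\right|}{2} + \frac{\pi}{4} \right)}}{125}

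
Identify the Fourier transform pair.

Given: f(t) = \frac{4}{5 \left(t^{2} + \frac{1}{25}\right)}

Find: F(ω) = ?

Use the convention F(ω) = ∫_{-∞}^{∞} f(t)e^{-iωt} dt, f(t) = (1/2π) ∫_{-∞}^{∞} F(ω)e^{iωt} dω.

F(ω) = 4 \pi e^{- \frac{\left|{\omega}\right|}{5}}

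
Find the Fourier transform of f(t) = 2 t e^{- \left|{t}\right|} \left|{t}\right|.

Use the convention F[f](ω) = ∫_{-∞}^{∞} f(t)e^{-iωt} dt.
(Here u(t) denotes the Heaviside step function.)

F(ω) = \frac{8 i \omega \left(\omega^{2} - 3\right)}{\left(\omega^{2} + 1\right)^{3}}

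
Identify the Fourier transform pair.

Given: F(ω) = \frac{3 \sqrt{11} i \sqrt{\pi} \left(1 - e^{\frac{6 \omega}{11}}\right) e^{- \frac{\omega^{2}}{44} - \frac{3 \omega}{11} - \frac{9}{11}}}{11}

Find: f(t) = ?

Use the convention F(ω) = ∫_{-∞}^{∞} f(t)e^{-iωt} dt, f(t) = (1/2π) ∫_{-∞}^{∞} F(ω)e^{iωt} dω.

f(t) = 6 e^{- 11 t^{2}} \sin{\left(6 t \right)}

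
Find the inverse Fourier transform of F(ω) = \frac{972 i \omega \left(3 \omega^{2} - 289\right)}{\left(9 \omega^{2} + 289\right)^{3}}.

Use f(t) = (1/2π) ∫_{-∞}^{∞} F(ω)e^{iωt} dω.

f(t) = t e^{- \frac{17 \left|{t}\right|}{3}} \left|{t}\right|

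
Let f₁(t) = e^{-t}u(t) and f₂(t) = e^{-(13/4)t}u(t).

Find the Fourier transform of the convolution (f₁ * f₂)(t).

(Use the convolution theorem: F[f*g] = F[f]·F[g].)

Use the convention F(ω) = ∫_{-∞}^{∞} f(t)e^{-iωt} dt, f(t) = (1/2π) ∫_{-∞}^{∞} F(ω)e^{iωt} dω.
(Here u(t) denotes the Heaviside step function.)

F[f₁*f₂](ω) = \frac{4}{\left(i \omega + 1\right) \left(4 i \omega + 13\right)}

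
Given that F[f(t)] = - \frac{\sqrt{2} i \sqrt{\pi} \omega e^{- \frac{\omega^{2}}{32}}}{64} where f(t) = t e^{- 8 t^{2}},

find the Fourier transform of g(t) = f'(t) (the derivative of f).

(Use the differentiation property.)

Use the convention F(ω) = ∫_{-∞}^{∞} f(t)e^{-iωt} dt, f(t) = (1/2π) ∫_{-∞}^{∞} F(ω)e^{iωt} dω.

F[g](ω) = \frac{\sqrt{2} \sqrt{\pi} \omega^{2} e^{- \frac{\omega^{2}}{32}}}{64}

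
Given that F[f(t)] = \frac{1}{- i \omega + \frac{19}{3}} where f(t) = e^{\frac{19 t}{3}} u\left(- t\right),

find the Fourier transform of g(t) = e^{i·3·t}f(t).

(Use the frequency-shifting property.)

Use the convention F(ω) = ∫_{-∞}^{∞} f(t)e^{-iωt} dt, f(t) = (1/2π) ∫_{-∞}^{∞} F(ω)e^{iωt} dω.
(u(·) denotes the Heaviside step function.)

F[g](ω) = - \frac{3}{3 i \left(\omega - 3\right) - 19}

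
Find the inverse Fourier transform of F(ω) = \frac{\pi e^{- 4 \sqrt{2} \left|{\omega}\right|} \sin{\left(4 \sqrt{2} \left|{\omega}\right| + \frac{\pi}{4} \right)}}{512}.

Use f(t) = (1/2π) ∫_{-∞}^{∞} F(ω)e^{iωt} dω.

f(t) = \frac{1}{t^{4} + 4096}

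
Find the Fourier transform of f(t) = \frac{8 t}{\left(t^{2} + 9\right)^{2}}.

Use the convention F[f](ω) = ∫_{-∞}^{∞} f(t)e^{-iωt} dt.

F(ω) = - \frac{4 i \pi \omega e^{- 3 \left|{\omega}\right|}}{3}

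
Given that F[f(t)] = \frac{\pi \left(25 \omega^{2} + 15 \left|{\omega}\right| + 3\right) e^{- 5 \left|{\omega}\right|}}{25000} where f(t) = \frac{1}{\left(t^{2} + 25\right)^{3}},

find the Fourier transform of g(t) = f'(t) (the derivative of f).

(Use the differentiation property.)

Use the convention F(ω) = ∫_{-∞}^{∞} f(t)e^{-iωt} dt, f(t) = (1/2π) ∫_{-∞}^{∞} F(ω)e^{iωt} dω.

F[g](ω) = \frac{i \pi \omega \left(25 \omega^{2} + 15 \left|{\omega}\right| + 3\right) e^{- 5 \left|{\omega}\right|}}{25000}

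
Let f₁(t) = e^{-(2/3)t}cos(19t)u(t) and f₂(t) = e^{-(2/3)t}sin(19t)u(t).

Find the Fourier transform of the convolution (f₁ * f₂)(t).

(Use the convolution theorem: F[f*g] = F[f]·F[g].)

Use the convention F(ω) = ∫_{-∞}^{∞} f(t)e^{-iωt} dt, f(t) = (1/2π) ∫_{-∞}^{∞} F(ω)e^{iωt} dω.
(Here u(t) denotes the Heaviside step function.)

F[f₁*f₂](ω) = \frac{513 \left(3 i \omega + 2\right)}{\left(\left(3 i \omega + 2\right)^{2} + 3249\right)^{2}}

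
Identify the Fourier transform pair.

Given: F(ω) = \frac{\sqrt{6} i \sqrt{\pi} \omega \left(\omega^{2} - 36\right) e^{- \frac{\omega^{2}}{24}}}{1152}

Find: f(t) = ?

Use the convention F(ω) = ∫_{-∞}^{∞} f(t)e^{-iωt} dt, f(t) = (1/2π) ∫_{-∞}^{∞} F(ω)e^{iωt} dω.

f(t) = 9 t^{3} e^{- 6 t^{2}}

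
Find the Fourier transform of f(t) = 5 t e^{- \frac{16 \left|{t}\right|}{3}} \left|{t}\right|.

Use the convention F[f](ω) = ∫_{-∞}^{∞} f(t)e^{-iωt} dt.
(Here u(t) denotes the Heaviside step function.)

F(ω) = \frac{4860 i \omega \left(3 \omega^{2} - 256\right)}{\left(9 \omega^{2} + 256\right)^{3}}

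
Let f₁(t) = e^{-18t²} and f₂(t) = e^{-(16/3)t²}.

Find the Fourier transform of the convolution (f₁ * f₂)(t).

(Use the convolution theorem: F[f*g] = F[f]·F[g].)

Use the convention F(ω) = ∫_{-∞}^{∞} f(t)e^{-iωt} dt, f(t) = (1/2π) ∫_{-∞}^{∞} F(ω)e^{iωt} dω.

F[f₁*f₂](ω) = \frac{\sqrt{6} \pi e^{- \frac{35 \omega^{2}}{576}}}{24}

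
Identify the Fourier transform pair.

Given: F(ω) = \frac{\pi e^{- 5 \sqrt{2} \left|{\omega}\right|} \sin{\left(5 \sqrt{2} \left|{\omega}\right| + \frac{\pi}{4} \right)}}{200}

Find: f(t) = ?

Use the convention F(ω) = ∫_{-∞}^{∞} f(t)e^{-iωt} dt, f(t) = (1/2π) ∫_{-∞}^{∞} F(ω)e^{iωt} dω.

f(t) = \frac{5}{t^{4} + 10000}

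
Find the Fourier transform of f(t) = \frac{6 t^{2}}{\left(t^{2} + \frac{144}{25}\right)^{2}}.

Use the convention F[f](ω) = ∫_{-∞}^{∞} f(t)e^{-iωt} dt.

F(ω) = \frac{\pi \left(5 - 12 \left|{\omega}\right|\right) e^{- \frac{12 \left|{\omega}\right|}{5}}}{4}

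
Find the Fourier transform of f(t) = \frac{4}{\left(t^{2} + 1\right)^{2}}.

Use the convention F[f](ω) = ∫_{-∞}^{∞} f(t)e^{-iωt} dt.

F(ω) = 2 \pi \left(\left|{\omega}\right| + 1\right) e^{- \left|{\omega}\right|}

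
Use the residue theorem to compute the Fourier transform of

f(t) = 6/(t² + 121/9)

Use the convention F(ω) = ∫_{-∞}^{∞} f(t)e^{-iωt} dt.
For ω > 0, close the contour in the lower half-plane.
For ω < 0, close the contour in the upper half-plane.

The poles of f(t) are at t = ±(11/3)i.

Let g(z) = f(z)e^{-iωz}; for large |z| the factor e^{-iωz} decays in the lower half-plane when ω > 0 and in the upper half-plane when ω < 0.

Case ω > 0 (lower half-plane, clockwise contour ⇒ F(ω) = -2πi·ΣRes):
  Res_{z = - \frac{11 i}{3}} g(z) = \frac{9 i e^{- \frac{11 \omega}{3}}}{11}
  F(ω) = -2πi·ΣRes = \frac{18 \pi e^{- \frac{11 \omega}{3}}}{11}

Case ω < 0 (upper half-plane, counterclockwise contour ⇒ F(ω) = +2πi·ΣRes):
  Res_{z = \frac{11 i}{3}} g(z) = - \frac{9 i e^{\frac{11 \omega}{3}}}{11}
  F(ω) = 2πi·ΣRes = \frac{18 \pi e^{\frac{11 \omega}{3}}}{11}

Both cases combine into a single formula in |ω|:

F(ω) = \frac{18 \pi e^{- \frac{11 \left|{\omega}\right|}{3}}}{11}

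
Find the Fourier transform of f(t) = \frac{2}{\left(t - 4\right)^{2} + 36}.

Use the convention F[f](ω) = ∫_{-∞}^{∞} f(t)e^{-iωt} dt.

F(ω) = \frac{\pi e^{- 4 i \omega - 6 \left|{\omega}\right|}}{3}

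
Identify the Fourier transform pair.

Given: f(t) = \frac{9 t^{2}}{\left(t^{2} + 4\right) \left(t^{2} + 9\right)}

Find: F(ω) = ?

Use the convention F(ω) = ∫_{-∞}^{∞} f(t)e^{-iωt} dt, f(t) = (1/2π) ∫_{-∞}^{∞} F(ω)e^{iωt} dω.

F(ω) = \frac{9 \pi \left(3 - 2 e^{\left|{\omega}\right|}\right) e^{- 3 \left|{\omega}\right|}}{5}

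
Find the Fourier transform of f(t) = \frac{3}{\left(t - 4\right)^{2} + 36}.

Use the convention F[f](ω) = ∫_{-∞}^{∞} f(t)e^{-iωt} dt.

F(ω) = \frac{\pi e^{- 4 i \omega - 6 \left|{\omega}\right|}}{2}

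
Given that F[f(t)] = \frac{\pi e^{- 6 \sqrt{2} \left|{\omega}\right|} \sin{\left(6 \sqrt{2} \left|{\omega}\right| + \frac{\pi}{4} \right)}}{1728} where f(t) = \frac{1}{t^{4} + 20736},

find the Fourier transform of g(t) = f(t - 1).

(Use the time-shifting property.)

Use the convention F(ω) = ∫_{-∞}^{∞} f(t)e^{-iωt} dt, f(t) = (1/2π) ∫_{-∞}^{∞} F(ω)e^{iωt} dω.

F[g](ω) = \frac{\pi e^{- i \omega - 6 \sqrt{2} \left|{\omega}\right|} \sin{\left(6 \sqrt{2} \left|{\omega}\right| + \frac{\pi}{4} \right)}}{1728}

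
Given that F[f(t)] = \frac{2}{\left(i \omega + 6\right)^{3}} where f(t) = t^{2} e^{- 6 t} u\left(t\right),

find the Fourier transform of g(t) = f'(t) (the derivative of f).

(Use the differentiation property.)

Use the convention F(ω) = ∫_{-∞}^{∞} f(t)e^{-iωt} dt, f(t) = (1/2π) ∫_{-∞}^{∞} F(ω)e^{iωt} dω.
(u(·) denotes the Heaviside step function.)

F[g](ω) = \frac{2 i \omega}{\left(i \omega + 6\right)^{3}}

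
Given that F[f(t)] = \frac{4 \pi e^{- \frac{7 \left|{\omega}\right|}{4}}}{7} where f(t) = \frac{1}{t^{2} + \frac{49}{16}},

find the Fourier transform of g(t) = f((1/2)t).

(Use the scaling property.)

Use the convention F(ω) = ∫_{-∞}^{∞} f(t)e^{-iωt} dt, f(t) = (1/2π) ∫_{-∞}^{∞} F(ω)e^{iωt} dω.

F[g](ω) = \frac{8 \pi e^{- \frac{7 \left|{\omega}\right|}{2}}}{7}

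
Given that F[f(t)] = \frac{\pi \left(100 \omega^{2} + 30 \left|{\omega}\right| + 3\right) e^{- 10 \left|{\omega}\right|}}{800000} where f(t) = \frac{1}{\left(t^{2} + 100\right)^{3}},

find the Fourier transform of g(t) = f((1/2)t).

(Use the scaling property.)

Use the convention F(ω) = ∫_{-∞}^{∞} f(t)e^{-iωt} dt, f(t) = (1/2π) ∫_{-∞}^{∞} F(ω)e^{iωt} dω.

F[g](ω) = \frac{\pi \left(400 \omega^{2} + 60 \left|{\omega}\right| + 3\right) e^{- 20 \left|{\omega}\right|}}{400000}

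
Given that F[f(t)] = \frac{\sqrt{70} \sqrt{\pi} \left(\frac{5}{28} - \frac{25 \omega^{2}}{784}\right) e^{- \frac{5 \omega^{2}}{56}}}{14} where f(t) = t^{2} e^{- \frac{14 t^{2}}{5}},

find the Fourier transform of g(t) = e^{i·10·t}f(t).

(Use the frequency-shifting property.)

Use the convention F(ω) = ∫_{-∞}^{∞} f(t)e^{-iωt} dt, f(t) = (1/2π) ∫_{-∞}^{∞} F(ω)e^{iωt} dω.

F[g](ω) = \frac{5 \sqrt{70} \sqrt{\pi} \left(28 - 5 \left(\omega - 10\right)^{2}\right) e^{- \frac{5 \left(\omega - 10\right)^{2}}{56}}}{10976}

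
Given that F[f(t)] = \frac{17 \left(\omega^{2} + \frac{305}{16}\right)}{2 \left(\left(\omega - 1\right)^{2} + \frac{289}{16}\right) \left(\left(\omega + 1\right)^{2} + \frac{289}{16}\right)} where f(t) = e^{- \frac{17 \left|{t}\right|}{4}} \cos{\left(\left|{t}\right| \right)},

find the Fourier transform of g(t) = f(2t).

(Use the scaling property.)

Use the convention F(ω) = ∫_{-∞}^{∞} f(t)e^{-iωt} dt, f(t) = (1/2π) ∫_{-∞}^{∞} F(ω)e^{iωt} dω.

F[g](ω) = \frac{68 \left(4 \omega^{2} + 305\right)}{16 \omega^{4} + 2184 \omega^{2} + 93025}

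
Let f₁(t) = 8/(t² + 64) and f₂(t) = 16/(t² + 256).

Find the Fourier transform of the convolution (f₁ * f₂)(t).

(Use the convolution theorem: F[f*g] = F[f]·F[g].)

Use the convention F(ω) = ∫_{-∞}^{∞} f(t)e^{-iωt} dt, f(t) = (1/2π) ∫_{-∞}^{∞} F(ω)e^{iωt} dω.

F[f₁*f₂](ω) = \pi^{2} e^{- 24 \left|{\omega}\right|}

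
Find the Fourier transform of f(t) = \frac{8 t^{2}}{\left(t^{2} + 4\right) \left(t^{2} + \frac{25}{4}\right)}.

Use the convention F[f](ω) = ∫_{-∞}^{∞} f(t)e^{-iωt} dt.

F(ω) = - \frac{64 \pi e^{- 2 \left|{\omega}\right|}}{9} + \frac{80 \pi e^{- \frac{5 \left|{\omega}\right|}{2}}}{9}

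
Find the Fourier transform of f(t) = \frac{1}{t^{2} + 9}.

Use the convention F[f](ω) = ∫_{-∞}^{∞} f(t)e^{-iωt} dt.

F(ω) = \frac{\pi e^{- 3 \left|{\omega}\right|}}{3}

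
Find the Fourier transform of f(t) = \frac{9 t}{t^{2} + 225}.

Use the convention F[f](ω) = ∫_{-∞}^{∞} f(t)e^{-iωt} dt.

F(ω) = - 9 i \pi e^{- 15 \left|{\omega}\right|} \operatorname{sign}{\left(\omega \right)}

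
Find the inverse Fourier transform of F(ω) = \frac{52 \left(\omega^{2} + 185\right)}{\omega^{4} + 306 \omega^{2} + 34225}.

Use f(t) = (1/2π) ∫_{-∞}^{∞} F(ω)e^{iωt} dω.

f(t) = 2 e^{- 13 \left|{t}\right|} \cos{\left(4 \left|{t}\right| \right)}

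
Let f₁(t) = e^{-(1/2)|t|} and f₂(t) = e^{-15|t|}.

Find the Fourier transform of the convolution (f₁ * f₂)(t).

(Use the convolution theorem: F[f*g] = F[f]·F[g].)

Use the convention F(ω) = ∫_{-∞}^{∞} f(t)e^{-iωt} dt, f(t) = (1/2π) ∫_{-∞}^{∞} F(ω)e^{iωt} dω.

F[f₁*f₂](ω) = \frac{120}{\left(\omega^{2} + 225\right) \left(4 \omega^{2} + 1\right)}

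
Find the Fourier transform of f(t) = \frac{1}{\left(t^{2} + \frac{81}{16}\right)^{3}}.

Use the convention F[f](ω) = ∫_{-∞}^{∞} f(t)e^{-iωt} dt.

F(ω) = \frac{8 \pi \left(27 \omega^{2} + 36 \left|{\omega}\right| + 16\right) e^{- \frac{9 \left|{\omega}\right|}{4}}}{19683}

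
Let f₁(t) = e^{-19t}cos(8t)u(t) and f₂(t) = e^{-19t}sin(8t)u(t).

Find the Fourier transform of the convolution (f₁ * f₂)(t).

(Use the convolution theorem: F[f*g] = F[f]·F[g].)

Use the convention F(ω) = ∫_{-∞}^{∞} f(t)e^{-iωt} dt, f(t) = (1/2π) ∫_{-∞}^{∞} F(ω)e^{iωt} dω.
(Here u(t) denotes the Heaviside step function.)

F[f₁*f₂](ω) = \frac{8 \left(i \omega + 19\right)}{\left(\left(i \omega + 19\right)^{2} + 64\right)^{2}}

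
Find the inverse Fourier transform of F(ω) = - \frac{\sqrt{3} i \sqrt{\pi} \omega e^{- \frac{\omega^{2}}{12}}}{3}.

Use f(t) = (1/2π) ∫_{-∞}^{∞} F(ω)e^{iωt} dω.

f(t) = 6 t e^{- 3 t^{2}}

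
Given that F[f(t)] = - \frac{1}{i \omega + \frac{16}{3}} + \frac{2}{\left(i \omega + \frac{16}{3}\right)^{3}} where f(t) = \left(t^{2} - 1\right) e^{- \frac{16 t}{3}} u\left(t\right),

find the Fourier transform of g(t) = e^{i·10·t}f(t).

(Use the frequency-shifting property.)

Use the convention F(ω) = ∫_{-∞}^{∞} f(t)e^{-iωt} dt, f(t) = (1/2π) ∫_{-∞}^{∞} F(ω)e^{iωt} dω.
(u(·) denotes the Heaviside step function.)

F[g](ω) = \frac{3 \left(54 i \left(\omega - 10\right) - \left(3 i \left(\omega - 10\right) + 16\right)^{3} + 288\right)}{\left(3 i \left(\omega - 10\right) + 16\right)^{4}}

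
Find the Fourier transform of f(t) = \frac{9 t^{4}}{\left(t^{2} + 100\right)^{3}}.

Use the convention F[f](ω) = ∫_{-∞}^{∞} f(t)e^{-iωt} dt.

F(ω) = \frac{9 \pi \left(100 \omega^{2} - 50 \left|{\omega}\right| + 3\right) e^{- 10 \left|{\omega}\right|}}{80}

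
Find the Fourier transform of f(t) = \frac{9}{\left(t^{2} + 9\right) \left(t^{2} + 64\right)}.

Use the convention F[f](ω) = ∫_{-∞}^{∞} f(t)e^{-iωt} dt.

F(ω) = \frac{3 \pi \left(8 e^{5 \left|{\omega}\right|} - 3\right) e^{- 8 \left|{\omega}\right|}}{440}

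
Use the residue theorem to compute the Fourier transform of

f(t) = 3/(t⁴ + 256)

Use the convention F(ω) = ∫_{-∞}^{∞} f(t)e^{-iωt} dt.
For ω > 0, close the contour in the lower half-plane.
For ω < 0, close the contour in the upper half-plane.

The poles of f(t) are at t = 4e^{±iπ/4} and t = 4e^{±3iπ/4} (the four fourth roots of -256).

Let g(z) = f(z)e^{-iωz}; for large |z| the factor e^{-iωz} decays in the lower half-plane when ω > 0 and in the upper half-plane when ω < 0.

Case ω > 0 (lower half-plane, clockwise contour ⇒ F(ω) = -2πi·ΣRes):
  Res_{z = - 2 \sqrt{2} - 2 \sqrt{2} i} g(z) = \frac{3 \sqrt{2} i \left(1 - i\right) e^{2 \sqrt{2} \omega \left(-1 + i\right)}}{512}
  Res_{z = 2 \sqrt{2} - 2 \sqrt{2} i} g(z) = \frac{3 \sqrt{2} i \left(1 + i\right) e^{- 2 \sqrt{2} \omega \left(1 + i\right)}}{512}
  F(ω) = -2πi·ΣRes = \frac{3 \sqrt{2} \pi \left(1 - i\right) \left(e^{4 \sqrt{2} i \omega} + i\right) e^{- 2 \sqrt{2} \omega \left(1 + i\right)}}{256} = \frac{3 \pi e^{- 2 \sqrt{2} \omega} \sin{\left(2 \sqrt{2} \omega + \frac{\pi}{4} \right)}}{64}

Case ω < 0 (upper half-plane, counterclockwise contour ⇒ F(ω) = +2πi·ΣRes):
  Res_{z = 2 \sqrt{2} + 2 \sqrt{2} i} g(z) = \frac{3 \sqrt{2} i \left(-1 + i\right) e^{2 \sqrt{2} \omega \left(1 - i\right)}}{512}
  Res_{z = - 2 \sqrt{2} + 2 \sqrt{2} i} g(z) = \frac{3 \sqrt{2} \left(1 - i\right) e^{2 \sqrt{2} \omega \left(1 + i\right)}}{512}
  F(ω) = 2πi·ΣRes = - \frac{3 \sqrt{2} i \pi \left(i \left(1 - i\right) e^{2 \sqrt{2} \omega \left(1 - i\right)} - \left(1 - i\right) e^{2 \sqrt{2} \omega \left(1 + i\right)}\right)}{256} = \frac{3 \pi e^{2 \sqrt{2} \omega} \cos{\left(2 \sqrt{2} \omega + \frac{\pi}{4} \right)}}{64}

Both cases combine into a single formula in |ω|:

F(ω) = \frac{3 \pi e^{- 2 \sqrt{2} \left|{\omega}\right|} \sin{\left(2 \sqrt{2} \left|{\omega}\right| + \frac{\pi}{4} \right)}}{64}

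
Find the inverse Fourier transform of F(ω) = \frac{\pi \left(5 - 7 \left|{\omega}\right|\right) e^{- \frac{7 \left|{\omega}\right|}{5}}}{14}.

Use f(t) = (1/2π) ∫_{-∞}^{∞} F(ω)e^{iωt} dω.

f(t) = \frac{t^{2}}{\left(t^{2} + \frac{49}{25}\right)^{2}}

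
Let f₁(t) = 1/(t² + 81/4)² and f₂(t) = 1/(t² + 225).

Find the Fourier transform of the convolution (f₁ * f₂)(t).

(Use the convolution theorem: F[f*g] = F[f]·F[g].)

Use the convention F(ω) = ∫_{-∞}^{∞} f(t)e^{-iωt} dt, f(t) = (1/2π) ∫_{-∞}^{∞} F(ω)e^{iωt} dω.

F[f₁*f₂](ω) = \frac{2 \pi^{2} \left(9 \left|{\omega}\right| + 2\right) e^{- \frac{39 \left|{\omega}\right|}{2}}}{10935}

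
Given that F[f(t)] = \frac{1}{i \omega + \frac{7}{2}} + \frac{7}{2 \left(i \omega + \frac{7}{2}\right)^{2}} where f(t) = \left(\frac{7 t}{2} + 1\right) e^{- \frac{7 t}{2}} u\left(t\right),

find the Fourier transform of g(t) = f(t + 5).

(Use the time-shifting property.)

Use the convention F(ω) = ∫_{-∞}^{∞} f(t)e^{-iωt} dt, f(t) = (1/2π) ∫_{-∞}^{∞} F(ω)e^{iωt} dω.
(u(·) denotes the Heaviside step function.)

F[g](ω) = \frac{4 \left(- i \omega - 7\right) e^{5 i \omega}}{4 \omega^{2} - 28 i \omega - 49}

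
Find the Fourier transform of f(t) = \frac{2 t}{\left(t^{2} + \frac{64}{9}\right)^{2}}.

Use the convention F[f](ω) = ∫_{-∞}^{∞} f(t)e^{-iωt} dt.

F(ω) = - \frac{3 i \pi \omega e^{- \frac{8 \left|{\omega}\right|}{3}}}{8}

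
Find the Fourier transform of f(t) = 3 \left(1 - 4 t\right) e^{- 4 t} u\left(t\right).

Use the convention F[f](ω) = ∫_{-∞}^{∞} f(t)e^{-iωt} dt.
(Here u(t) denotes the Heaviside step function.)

F(ω) = \frac{3 i \omega}{- \omega^{2} + 8 i \omega + 16}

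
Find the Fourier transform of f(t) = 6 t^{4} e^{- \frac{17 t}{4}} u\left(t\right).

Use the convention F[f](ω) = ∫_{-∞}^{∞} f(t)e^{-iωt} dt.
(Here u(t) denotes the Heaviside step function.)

F(ω) = \frac{147456}{\left(4 i \omega + 17\right)^{5}}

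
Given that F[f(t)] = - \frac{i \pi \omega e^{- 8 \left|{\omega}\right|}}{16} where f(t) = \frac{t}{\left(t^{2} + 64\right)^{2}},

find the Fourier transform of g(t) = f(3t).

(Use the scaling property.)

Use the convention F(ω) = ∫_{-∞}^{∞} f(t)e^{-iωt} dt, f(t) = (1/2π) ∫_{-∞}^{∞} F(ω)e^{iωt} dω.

F[g](ω) = - \frac{i \pi \omega e^{- \frac{8 \left|{\omega}\right|}{3}}}{144}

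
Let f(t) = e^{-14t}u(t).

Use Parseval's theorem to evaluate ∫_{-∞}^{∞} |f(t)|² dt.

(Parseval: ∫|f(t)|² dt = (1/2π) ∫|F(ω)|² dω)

∫|f(t)|² dt = \frac{1}{28}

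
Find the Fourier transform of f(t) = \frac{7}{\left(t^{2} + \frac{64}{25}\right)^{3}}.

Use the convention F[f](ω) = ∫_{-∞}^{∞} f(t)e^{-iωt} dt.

F(ω) = \frac{875 \pi \left(64 \omega^{2} + 120 \left|{\omega}\right| + 75\right) e^{- \frac{8 \left|{\omega}\right|}{5}}}{262144}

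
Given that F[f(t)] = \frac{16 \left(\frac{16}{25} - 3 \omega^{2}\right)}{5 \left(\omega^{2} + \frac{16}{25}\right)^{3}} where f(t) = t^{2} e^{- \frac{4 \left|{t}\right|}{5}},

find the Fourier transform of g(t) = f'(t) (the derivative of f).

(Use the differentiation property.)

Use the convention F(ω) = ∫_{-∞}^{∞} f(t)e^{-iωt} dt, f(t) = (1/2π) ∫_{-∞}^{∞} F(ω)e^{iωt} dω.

F[g](ω) = - \frac{2000 i \omega \left(75 \omega^{2} - 16\right)}{\left(25 \omega^{2} + 16\right)^{3}}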